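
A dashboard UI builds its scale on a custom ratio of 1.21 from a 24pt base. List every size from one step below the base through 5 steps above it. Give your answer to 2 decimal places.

Step -1: 24.0 ÷ 1.21 = 19.83
Step 0: 24pt
Step 1: 24.0 × 1.21 = 29.04
Step 2: 24.0 × 1.21² = 35.14
Step 3: 24.0 × 1.21³ = 42.52
Step 4: 24.0 × 1.21⁴ = 51.45
Step 5: 24.0 × 1.21⁵ = 62.25

19.83pt, 24.00pt, 29.04pt, 35.14pt, 42.52pt, 51.45pt, 62.25pt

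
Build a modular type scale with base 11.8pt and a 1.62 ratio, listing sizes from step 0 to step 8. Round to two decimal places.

Step 0: 11.8pt
Step 1: 11.8 × 1.62 = 19.12
Step 2: 11.8 × 1.62² = 30.97
Step 3: 11.8 × 1.62³ = 50.17
Step 4: 11.8 × 1.62⁴ = 81.27
Step 5: 11.8 × 1.62⁵ = 131.66
Step 6: 11.8 × 1.62⁶ = 213.29
Step 7: 11.8 × 1.62⁷ = 345.53
Step 8: 11.8 × 1.62⁸ = 559.76

11.80pt, 19.12pt, 30.97pt, 50.17pt, 81.27pt, 131.66pt, 213.29pt, 345.53pt, 559.76pt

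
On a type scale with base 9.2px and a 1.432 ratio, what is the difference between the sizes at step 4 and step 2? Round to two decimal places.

19.82px

Step 2: 9.2 × 1.432² = 18.8657px
Step 4: 9.2 × 1.432⁴ = 38.6865px
Difference: 38.6865 − 18.8657 = 19.8208px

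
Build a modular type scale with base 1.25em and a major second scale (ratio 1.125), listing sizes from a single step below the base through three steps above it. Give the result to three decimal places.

Step -1: 1.25 ÷ 1.125 = 1.111
Step 0: 1.25em
Step 1: 1.25 × 1.125 = 1.406
Step 2: 1.25 × 1.125² = 1.582
Step 3: 1.25 × 1.125³ = 1.780

1.111em, 1.250em, 1.406em, 1.582em, 1.780em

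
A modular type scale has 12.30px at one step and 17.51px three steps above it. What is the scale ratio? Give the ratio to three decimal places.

r³ = 17.51 / 12.30, so r = (17.51/12.30)^(1/3).
r = 1.4236^(1/3) ≈ 1.1249

1.125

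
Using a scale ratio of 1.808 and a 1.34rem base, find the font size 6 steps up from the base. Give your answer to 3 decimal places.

46.805rem

1.34 × 1.808⁶ = 1.34 × 34.92935 ≈ 46.805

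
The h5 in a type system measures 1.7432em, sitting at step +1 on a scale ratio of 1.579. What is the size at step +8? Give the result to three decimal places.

1.7432 × 1.579⁷ = 1.7432 × 24.47231 ≈ 42.660

42.660em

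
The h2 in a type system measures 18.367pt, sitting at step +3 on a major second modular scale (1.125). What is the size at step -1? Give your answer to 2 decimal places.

Moving from step +3 to step -1 is 4 steps down, so divide by r⁴.
18.367 ÷ 1.125⁴ = 18.367 ÷ 1.60181 ≈ 11.466

11.47pt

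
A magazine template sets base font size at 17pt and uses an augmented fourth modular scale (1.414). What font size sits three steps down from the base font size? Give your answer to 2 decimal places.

Each step on a modular scale multiplies by the ratio, so the size n steps from the base is base × ratioⁿ.
17.0 ÷ 1.414³ = 17.0 ÷ 2.82715 ≈ 6.01

6.01pt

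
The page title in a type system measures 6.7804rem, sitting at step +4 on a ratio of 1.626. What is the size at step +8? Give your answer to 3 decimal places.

47.396rem

6.7804 × 1.626⁴ = 6.7804 × 6.99008 ≈ 47.396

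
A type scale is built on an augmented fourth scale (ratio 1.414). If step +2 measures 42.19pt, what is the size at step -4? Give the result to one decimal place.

Moving from step +2 to step -4 is 6 steps down, so divide by r⁶.
42.19 ÷ 1.414⁶ = 42.19 ÷ 7.99275 ≈ 5.279

5.3pt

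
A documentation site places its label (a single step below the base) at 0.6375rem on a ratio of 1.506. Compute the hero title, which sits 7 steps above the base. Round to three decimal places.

16.869rem

Moving from step -1 to step +7 is 8 steps up, so multiply by r⁸.
0.6375 × 1.506⁸ = 0.6375 × 26.46061 ≈ 16.869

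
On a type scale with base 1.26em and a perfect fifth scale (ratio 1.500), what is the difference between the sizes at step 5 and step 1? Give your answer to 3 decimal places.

7.678em

Step 1: 1.26 × 1.500 = 1.89000em
Step 5: 1.26 × 1.500⁵ = 9.56813em
Difference: 9.56813 − 1.89000 = 7.67813em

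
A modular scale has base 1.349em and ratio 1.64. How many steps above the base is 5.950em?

1.64ⁿ = 5.950 / 1.349 = 4.4107
n = ln(4.4107) / ln(1.64) = 1.4840 / 0.4947 ≈ 3.00

3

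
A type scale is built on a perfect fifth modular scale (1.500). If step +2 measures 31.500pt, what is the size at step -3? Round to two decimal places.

31.500 ÷ 1.500⁵ = 31.500 ÷ 7.59375 ≈ 4.148

4.15pt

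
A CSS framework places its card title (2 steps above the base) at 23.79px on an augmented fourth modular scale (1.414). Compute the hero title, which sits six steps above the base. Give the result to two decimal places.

23.79 × 1.414⁴ = 23.79 × 3.99758 ≈ 95.103

95.10px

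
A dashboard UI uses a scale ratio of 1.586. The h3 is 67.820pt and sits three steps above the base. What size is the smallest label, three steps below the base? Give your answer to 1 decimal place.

Moving from step +3 to step -3 is 6 steps down, so divide by r⁶.
67.820 ÷ 1.586⁶ = 67.820 ÷ 15.91546 ≈ 4.261

4.3pt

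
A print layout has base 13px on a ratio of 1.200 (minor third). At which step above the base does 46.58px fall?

7

1.200ⁿ = 46.58 / 13 = 3.5831
n = ln(3.5831) / ln(1.200) = 1.2762 / 0.1823 ≈ 7.00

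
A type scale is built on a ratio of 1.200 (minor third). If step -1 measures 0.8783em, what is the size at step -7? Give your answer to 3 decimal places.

0.8783 ÷ 1.200⁶ = 0.8783 ÷ 2.98598 ≈ 0.294

0.294em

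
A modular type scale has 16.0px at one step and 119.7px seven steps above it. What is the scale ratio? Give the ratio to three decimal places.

The ratio satisfies 16.0 × r⁷ = 119.7, so r = (119.7 / 16.0)^(1/7).
r = 7.4813^(1/7) ≈ 1.3331

1.333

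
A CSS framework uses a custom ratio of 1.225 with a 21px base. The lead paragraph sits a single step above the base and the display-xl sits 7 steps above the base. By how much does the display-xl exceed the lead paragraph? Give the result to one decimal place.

Step 1: 21.0 × 1.225 = 25.725px
Step 7: 21.0 × 1.225⁷ = 86.930px
Difference: 86.930 − 25.725 = 61.205px

61.2px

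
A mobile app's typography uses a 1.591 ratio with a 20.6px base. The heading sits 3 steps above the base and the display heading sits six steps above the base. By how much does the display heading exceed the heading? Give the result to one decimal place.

251.1px

Step 3: 20.6 × 1.591³ = 82.962px
Step 6: 20.6 × 1.591⁶ = 334.109px
Difference: 334.109 − 82.962 = 251.147px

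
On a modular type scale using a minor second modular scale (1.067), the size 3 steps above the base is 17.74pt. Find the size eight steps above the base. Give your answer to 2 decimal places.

17.74 × 1.067⁵ = 17.74 × 1.38300 ≈ 24.534

24.53pt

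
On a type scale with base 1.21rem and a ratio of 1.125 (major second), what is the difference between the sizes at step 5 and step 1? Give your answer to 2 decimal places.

Step 1: 1.21 × 1.125 = 1.3613rem
Step 5: 1.21 × 1.125⁵ = 2.1805rem
Difference: 2.1805 − 1.3613 = 0.8192rem

0.82rem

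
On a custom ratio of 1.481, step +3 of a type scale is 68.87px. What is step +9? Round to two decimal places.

68.87 × 1.481⁶ = 68.87 × 10.55189 ≈ 726.709

726.71px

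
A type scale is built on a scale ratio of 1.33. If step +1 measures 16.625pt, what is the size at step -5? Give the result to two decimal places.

3.00pt

The gap is -5 − (1) = -6 steps, so the factor is 1.33^-6.
16.625 ÷ 1.33⁶ = 16.625 ÷ 5.53490 ≈ 3.004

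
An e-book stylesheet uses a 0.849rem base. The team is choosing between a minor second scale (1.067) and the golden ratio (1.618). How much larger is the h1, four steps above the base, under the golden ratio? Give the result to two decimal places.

Minor second: 0.849 × 1.067⁴ = 1.1004rem
Golden ratio: 0.849 × 1.618⁴ = 5.8186rem
Difference: 5.8186 − 1.1004 = 4.7182rem

4.72rem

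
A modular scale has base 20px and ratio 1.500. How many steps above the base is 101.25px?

1.500ⁿ = 101.25 / 20 = 5.0625
n = ln(5.0625) / ln(1.500) = 1.6219 / 0.4055 ≈ 4.00

4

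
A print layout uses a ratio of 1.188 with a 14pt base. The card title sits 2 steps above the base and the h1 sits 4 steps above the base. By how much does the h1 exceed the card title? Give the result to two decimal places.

Step 2: 14.0 × 1.188² = 19.7588pt
Step 4: 14.0 × 1.188⁴ = 27.8865pt
Difference: 27.8865 − 19.7588 = 8.1277pt

8.13pt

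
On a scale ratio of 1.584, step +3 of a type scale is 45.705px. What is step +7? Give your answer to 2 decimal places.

45.705 × 1.584⁴ = 45.705 × 6.29536 ≈ 287.730

287.73px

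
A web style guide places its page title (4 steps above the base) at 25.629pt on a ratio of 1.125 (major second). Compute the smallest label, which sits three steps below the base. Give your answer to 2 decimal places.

11.24pt

The gap is -3 − (4) = -7 steps, so the factor is 1.125^-7.
25.629 ÷ 1.125⁷ = 25.629 ÷ 2.28070 ≈ 11.237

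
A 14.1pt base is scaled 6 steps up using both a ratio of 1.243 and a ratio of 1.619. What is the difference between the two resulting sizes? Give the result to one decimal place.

At 1.243: 14.1 × 1.243⁶ = 52.005pt
At 1.619: 14.1 × 1.619⁶ = 253.922pt
Difference: 253.922 − 52.005 = 201.917pt

201.9pt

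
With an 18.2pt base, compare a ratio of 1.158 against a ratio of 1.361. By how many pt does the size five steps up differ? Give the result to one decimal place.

47.1pt

At 1.158: 18.2 × 1.158⁵ = 37.898pt
At 1.361: 18.2 × 1.361⁵ = 84.989pt
Difference: 84.989 − 37.898 = 47.091pt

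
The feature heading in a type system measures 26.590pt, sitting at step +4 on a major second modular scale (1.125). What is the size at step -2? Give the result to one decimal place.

26.590 ÷ 1.125⁶ = 26.590 ÷ 2.02729 ≈ 13.116

13.1pt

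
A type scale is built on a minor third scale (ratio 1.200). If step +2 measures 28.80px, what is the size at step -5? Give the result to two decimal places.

The gap is -5 − (2) = -7 steps, so the factor is 1.200^-7.
28.80 ÷ 1.200⁷ = 28.80 ÷ 3.58318 ≈ 8.038

8.04px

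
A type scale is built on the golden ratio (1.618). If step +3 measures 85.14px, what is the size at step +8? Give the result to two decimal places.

944.12px

The gap is 8 − (3) = 5 steps, so the factor is 1.618^5.
85.14 × 1.618⁵ = 85.14 × 11.08901 ≈ 944.118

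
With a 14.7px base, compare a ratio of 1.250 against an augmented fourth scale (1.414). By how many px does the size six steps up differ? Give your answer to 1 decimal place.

At 1.250: 14.7 × 1.250⁶ = 56.076px
Augmented fourth: 14.7 × 1.414⁶ = 117.493px
Difference: 117.493 − 56.076 = 61.417px

61.4px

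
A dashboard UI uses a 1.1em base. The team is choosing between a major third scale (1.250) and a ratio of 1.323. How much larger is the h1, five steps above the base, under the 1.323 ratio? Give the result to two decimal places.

1.10em

Major third: 1.1 × 1.250⁵ = 3.3569em
At 1.323: 1.1 × 1.323⁵ = 4.4585em
Difference: 4.4585 − 3.3569 = 1.1016em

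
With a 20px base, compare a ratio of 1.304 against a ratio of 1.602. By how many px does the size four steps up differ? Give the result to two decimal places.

73.90px

At 1.304: 20.0 × 1.304⁴ = 57.8283px
At 1.602: 20.0 × 1.602⁴ = 131.7286px
Difference: 131.7286 − 57.8283 = 73.9003px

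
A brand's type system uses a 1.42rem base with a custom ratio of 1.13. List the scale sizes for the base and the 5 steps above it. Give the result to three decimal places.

Step 0: 1.42rem
Step 1: 1.42 × 1.13 = 1.605
Step 2: 1.42 × 1.13² = 1.813
Step 3: 1.42 × 1.13³ = 2.049
Step 4: 1.42 × 1.13⁴ = 2.315
Step 5: 1.42 × 1.13⁵ = 2.616

1.420rem, 1.605rem, 1.813rem, 2.049rem, 2.315rem, 2.616rem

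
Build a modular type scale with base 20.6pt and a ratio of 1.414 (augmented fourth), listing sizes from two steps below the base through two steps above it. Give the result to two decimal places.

10.30pt, 14.57pt, 20.60pt, 29.13pt, 41.19pt

Step -2: 20.6 ÷ 1.414² = 10.30
Step -1: 20.6 ÷ 1.414 = 14.57
Step 0: 20.6pt
Step 1: 20.6 × 1.414 = 29.13
Step 2: 20.6 × 1.414² = 41.19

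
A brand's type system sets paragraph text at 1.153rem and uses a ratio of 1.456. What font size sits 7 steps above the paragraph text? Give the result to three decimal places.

Every step multiplies by the scale ratio.
1.153 × 1.456⁷ = 1.153 × 13.87170 ≈ 15.994

15.994rem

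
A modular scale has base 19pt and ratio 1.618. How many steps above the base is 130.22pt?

4

1.618ⁿ = 130.22 / 19 = 6.8537
n = ln(6.8537) / ln(1.618) = 1.9248 / 0.4812 ≈ 4.00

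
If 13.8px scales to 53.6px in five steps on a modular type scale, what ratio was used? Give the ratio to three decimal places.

1.312

r⁵ = 53.6 / 13.8, so r = (53.6/13.8)^(1/5).
r = 3.8841^(1/5) ≈ 1.3118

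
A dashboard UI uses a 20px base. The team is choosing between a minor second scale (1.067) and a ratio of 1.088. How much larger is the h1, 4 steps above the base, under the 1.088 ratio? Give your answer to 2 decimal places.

2.10px

Minor second: 20.0 × 1.067⁴ = 25.9231px
At 1.088: 20.0 × 1.088⁴ = 28.0250px
Difference: 28.0250 − 25.9231 = 2.1019px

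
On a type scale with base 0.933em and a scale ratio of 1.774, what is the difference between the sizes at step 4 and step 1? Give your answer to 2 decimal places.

Step 1: 0.933 × 1.774 = 1.6551em
Step 4: 0.933 × 1.774⁴ = 9.2405em
Difference: 9.2405 − 1.6551 = 7.5854em

7.59em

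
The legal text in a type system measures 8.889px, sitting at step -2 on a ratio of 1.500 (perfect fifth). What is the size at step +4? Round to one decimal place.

The gap is 4 − (-2) = 6 steps, so the factor is 1.500^6.
8.889 × 1.500⁶ = 8.889 × 11.39062 ≈ 101.251

101.3px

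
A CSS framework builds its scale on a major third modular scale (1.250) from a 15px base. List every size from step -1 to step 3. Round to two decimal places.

Step -1: 15.0 ÷ 1.250 = 12.00
Step 0: 15px
Step 1: 15.0 × 1.250 = 18.75
Step 2: 15.0 × 1.250² = 23.44
Step 3: 15.0 × 1.250³ = 29.30

12.00px, 15.00px, 18.75px, 23.44px, 29.30px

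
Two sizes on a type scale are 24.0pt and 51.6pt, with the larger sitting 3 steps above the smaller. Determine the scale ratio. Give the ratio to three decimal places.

1.291

The ratio satisfies 24.0 × r³ = 51.6, so r = (51.6 / 24.0)^(1/3).
r = 2.1500^(1/3) ≈ 1.2907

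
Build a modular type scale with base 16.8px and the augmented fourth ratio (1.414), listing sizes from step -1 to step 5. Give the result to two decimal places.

Step -1: 16.8 ÷ 1.414 = 11.88
Step 0: 16.8px
Step 1: 16.8 × 1.414 = 23.76
Step 2: 16.8 × 1.414² = 33.59
Step 3: 16.8 × 1.414³ = 47.50
Step 4: 16.8 × 1.414⁴ = 67.16
Step 5: 16.8 × 1.414⁵ = 94.96

11.88px, 16.80px, 23.76px, 33.59px, 47.50px, 67.16px, 94.96px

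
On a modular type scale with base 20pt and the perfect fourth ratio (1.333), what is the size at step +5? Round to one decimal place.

84.2pt

Each step on a modular scale multiplies by the ratio, so the size n steps from the base is base × ratioⁿ.
20.0 × 1.333⁵ = 20.0 × 4.20873 ≈ 84.17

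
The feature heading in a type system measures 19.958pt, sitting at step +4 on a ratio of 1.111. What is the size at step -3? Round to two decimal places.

9.55pt

The gap is -3 − (4) = -7 steps, so the factor is 1.111^-7.
19.958 ÷ 1.111⁷ = 19.958 ÷ 2.08929 ≈ 9.553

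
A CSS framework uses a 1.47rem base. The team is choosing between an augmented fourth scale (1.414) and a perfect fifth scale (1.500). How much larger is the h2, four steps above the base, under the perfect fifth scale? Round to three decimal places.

1.565rem

Augmented fourth: 1.47 × 1.414⁴ = 5.87645rem
Perfect fifth: 1.47 × 1.500⁴ = 7.44187rem
Difference: 7.44187 − 5.87645 = 1.56542rem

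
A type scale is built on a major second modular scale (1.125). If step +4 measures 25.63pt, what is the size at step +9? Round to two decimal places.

46.19pt

25.63 × 1.125⁵ = 25.63 × 1.80203 ≈ 46.186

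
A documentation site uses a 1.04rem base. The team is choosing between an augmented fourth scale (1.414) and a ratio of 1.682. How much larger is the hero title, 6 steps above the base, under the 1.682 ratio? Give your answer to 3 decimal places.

15.237rem

Augmented fourth: 1.04 × 1.414⁶ = 8.31246rem
At 1.682: 1.04 × 1.682⁶ = 23.54991rem
Difference: 23.54991 − 8.31246 = 15.23745rem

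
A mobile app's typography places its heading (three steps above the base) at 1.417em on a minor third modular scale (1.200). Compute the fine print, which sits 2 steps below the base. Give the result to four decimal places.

Moving from step +3 to step -2 is 5 steps down, so divide by r⁵.
1.417 ÷ 1.200⁵ = 1.417 ÷ 2.48832 ≈ 0.5695

0.5695em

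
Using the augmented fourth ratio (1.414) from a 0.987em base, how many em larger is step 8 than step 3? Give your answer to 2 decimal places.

12.98em

Step 3: 0.987 × 1.414³ = 2.7904em
Step 8: 0.987 × 1.414⁸ = 15.7729em
Difference: 15.7729 − 2.7904 = 12.9825em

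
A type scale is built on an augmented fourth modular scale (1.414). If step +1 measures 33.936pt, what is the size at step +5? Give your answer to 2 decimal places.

135.66pt

33.936 × 1.414⁴ = 33.936 × 3.99758 ≈ 135.662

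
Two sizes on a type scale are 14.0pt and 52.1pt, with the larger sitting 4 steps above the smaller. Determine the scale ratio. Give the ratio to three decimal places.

1.389

The ratio satisfies 14.0 × r⁴ = 52.1, so r = (52.1 / 14.0)^(1/4).
r = 3.7214^(1/4) ≈ 1.3889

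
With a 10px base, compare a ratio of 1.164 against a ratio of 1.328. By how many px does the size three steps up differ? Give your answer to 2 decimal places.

At 1.164: 10.0 × 1.164³ = 15.7710px
At 1.328: 10.0 × 1.328³ = 23.4204px
Difference: 23.4204 − 15.7710 = 7.6494px

7.65px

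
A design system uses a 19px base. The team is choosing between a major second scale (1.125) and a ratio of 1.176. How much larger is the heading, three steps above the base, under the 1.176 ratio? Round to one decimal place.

3.8px

Major second: 19.0 × 1.125³ = 27.053px
At 1.176: 19.0 × 1.176³ = 30.901px
Difference: 30.901 − 27.053 = 3.848px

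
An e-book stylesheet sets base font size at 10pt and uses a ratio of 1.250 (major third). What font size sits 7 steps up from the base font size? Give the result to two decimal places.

47.68pt

Each step on a modular scale multiplies by the ratio, so the size n steps from the base is base × ratioⁿ.
10.0 × 1.250⁷ = 10.0 × 4.76837 ≈ 47.68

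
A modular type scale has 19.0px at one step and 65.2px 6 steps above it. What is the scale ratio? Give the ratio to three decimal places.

The ratio satisfies 19.0 × r⁶ = 65.2, so r = (65.2 / 19.0)^(1/6).
r = 3.4316^(1/6) ≈ 1.2281

1.228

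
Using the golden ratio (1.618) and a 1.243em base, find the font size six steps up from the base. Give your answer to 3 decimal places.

22.302em

1.243 × 1.618⁶ = 1.243 × 17.94201 ≈ 22.302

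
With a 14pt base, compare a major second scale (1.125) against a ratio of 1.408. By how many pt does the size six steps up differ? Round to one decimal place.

80.7pt

Major second: 14.0 × 1.125⁶ = 28.382pt
At 1.408: 14.0 × 1.408⁶ = 109.080pt
Difference: 109.080 − 28.382 = 80.698pt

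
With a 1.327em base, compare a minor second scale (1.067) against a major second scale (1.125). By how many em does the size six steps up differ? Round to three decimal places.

0.732em

Minor second: 1.327 × 1.067⁶ = 1.95820em
Major second: 1.327 × 1.125⁶ = 2.69021em
Difference: 2.69021 − 1.95820 = 0.73201em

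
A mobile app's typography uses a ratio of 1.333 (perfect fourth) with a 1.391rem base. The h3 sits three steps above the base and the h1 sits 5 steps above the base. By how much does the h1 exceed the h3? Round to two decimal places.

2.56rem

Step 3: 1.391 × 1.333³ = 3.2947rem
Step 5: 1.391 × 1.333⁵ = 5.8543rem
Difference: 5.8543 − 3.2947 = 2.5596rem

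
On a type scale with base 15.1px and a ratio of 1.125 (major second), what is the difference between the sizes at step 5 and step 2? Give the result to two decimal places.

Step 2: 15.1 × 1.125² = 19.1109px
Step 5: 15.1 × 1.125⁵ = 27.2107px
Difference: 27.2107 − 19.1109 = 8.0998px

8.10px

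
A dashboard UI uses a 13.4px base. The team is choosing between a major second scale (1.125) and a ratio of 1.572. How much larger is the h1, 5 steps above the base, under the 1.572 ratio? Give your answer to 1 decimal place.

104.5px

Major second: 13.4 × 1.125⁵ = 24.147px
At 1.572: 13.4 × 1.572⁵ = 128.637px
Difference: 128.637 − 24.147 = 104.490px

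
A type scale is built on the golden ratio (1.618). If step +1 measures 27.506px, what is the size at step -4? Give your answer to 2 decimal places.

The gap is -4 − (1) = -5 steps, so the factor is 1.618^-5.
27.506 ÷ 1.618⁵ = 27.506 ÷ 11.08901 ≈ 2.480

2.48px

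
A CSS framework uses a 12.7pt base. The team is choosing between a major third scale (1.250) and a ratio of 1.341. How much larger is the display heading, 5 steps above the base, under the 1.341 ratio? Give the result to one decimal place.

16.3pt

Major third: 12.7 × 1.250⁵ = 38.757pt
At 1.341: 12.7 × 1.341⁵ = 55.074pt
Difference: 55.074 − 38.757 = 16.317pt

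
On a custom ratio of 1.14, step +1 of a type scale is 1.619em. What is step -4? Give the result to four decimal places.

0.8409em

The gap is -4 − (1) = -5 steps, so the factor is 1.14^-5.
1.619 ÷ 1.14⁵ = 1.619 ÷ 1.92541 ≈ 0.8409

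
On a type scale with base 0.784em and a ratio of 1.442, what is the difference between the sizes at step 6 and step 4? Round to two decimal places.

Step 4: 0.784 × 1.442⁴ = 3.3898em
Step 6: 0.784 × 1.442⁶ = 7.0487em
Difference: 7.0487 − 3.3898 = 3.6589em

3.66em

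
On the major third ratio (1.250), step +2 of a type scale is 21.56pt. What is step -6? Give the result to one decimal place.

3.6pt

21.56 ÷ 1.250⁸ = 21.56 ÷ 5.96046 ≈ 3.617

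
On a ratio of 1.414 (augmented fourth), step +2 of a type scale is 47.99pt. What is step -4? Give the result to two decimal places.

Moving from step +2 to step -4 is 6 steps down, so divide by r⁶.
47.99 ÷ 1.414⁶ = 47.99 ÷ 7.99275 ≈ 6.004

6.00pt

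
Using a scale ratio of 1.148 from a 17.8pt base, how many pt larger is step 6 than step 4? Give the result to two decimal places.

Step 4: 17.8 × 1.148⁴ = 30.9163pt
Step 6: 17.8 × 1.148⁶ = 40.7447pt
Difference: 40.7447 − 30.9163 = 9.8284pt

9.83pt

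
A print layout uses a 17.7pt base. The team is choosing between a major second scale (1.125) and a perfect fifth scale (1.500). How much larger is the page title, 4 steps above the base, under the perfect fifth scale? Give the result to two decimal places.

61.25pt

Major second: 17.7 × 1.125⁴ = 28.3520pt
Perfect fifth: 17.7 × 1.500⁴ = 89.6063pt
Difference: 89.6063 − 28.3520 = 61.2543pt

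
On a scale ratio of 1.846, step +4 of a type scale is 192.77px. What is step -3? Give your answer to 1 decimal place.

2.6px

192.77 ÷ 1.846⁷ = 192.77 ÷ 73.05028 ≈ 2.639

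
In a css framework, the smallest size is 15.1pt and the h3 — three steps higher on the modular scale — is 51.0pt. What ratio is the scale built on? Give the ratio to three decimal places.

1.500

The ratio satisfies 15.1 × r³ = 51.0, so r = (51.0 / 15.1)^(1/3).
r = 3.3775^(1/3) ≈ 1.5004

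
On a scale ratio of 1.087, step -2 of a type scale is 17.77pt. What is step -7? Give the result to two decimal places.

11.71pt

17.77 ÷ 1.087⁵ = 17.77 ÷ 1.51757 ≈ 11.710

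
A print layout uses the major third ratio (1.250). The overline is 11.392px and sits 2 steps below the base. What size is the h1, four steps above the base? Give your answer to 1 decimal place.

The gap is 4 − (-2) = 6 steps, so the factor is 1.250^6.
11.392 × 1.250⁶ = 11.392 × 3.81470 ≈ 43.457

43.5px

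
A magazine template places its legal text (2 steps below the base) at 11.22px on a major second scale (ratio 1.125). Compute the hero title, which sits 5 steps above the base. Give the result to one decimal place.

The gap is 5 − (-2) = 7 steps, so the factor is 1.125^7.
11.22 × 1.125⁷ = 11.22 × 2.28070 ≈ 25.589

25.6px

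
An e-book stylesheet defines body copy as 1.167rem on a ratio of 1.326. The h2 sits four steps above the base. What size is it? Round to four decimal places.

3.6078rem

1.167 × 1.326⁴ = 1.167 × 3.09153 ≈ 3.6078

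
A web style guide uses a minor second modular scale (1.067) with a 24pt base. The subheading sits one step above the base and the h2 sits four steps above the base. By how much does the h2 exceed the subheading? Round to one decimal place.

5.5pt

Step 1: 24.0 × 1.067 = 25.608pt
Step 4: 24.0 × 1.067⁴ = 31.108pt
Difference: 31.108 − 25.608 = 5.500pt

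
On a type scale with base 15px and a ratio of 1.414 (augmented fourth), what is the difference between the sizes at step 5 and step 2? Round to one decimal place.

54.8px

Step 2: 15.0 × 1.414² = 29.991px
Step 5: 15.0 × 1.414⁵ = 84.789px
Difference: 84.789 − 29.991 = 54.798px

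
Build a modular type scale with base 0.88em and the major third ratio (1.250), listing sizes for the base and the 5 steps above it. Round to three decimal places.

Step 0: 0.88em
Step 1: 0.88 × 1.250 = 1.100
Step 2: 0.88 × 1.250² = 1.375
Step 3: 0.88 × 1.250³ = 1.719
Step 4: 0.88 × 1.250⁴ = 2.148
Step 5: 0.88 × 1.250⁵ = 2.686

0.880em, 1.100em, 1.375em, 1.719em, 2.148em, 2.686em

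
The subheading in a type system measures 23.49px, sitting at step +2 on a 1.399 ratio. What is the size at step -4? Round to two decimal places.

3.13px

23.49 ÷ 1.399⁶ = 23.49 ÷ 7.49732 ≈ 3.133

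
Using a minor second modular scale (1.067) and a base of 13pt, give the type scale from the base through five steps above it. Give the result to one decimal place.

13.0pt, 13.9pt, 14.8pt, 15.8pt, 16.9pt, 18.0pt

Step 0: 13pt
Step 1: 13.0 × 1.067 = 13.9
Step 2: 13.0 × 1.067² = 14.8
Step 3: 13.0 × 1.067³ = 15.8
Step 4: 13.0 × 1.067⁴ = 16.9
Step 5: 13.0 × 1.067⁵ = 18.0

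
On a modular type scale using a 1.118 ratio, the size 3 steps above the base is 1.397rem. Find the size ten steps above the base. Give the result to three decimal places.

1.397 × 1.118⁷ = 1.397 × 2.18320 ≈ 3.050

3.050rem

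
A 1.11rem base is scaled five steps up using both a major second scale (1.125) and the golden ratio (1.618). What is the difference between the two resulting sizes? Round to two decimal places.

Major second: 1.11 × 1.125⁵ = 2.0003rem
Golden ratio: 1.11 × 1.618⁵ = 12.3088rem
Difference: 12.3088 − 2.0003 = 10.3085rem

10.31rem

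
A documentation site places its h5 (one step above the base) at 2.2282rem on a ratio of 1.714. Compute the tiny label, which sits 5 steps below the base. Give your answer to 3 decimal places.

2.2282 ÷ 1.714⁶ = 2.2282 ÷ 25.35508 ≈ 0.088

0.088rem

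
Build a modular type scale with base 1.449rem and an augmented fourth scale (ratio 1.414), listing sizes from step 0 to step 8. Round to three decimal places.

1.449rem, 2.049rem, 2.897rem, 4.097rem, 5.792rem, 8.191rem, 11.582rem, 16.376rem, 23.156rem

Step 0: 1.449rem
Step 1: 1.449 × 1.414 = 2.049
Step 2: 1.449 × 1.414² = 2.897
Step 3: 1.449 × 1.414³ = 4.097
Step 4: 1.449 × 1.414⁴ = 5.792
Step 5: 1.449 × 1.414⁵ = 8.191
Step 6: 1.449 × 1.414⁶ = 11.582
Step 7: 1.449 × 1.414⁷ = 16.376
Step 8: 1.449 × 1.414⁸ = 23.156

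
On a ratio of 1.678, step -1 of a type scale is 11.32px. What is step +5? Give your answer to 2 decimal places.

252.70px

The gap is 5 − (-1) = 6 steps, so the factor is 1.678^6.
11.32 × 1.678⁶ = 11.32 × 22.32296 ≈ 252.696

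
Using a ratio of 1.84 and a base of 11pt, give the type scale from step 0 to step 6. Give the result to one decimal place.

Step 0: 11pt
Step 1: 11.0 × 1.84 = 20.2
Step 2: 11.0 × 1.84² = 37.2
Step 3: 11.0 × 1.84³ = 68.5
Step 4: 11.0 × 1.84⁴ = 126.1
Step 5: 11.0 × 1.84⁵ = 232.0
Step 6: 11.0 × 1.84⁶ = 426.9

11.0pt, 20.2pt, 37.2pt, 68.5pt, 126.1pt, 232.0pt, 426.9pt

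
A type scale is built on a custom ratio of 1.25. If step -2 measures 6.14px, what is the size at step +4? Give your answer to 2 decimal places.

The gap is 4 − (-2) = 6 steps, so the factor is 1.25^6.
6.14 × 1.25⁶ = 6.14 × 3.81470 ≈ 23.422

23.42px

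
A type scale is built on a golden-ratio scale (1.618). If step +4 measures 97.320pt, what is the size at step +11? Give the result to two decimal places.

2825.22pt

97.320 × 1.618⁷ = 97.320 × 29.03017 ≈ 2825.216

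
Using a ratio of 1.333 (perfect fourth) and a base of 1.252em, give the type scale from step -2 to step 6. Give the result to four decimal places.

0.7046em, 0.9392em, 1.2520em, 1.6689em, 2.2247em, 2.9655em, 3.9530em, 5.2693em, 7.0240em

Step -2: 1.252 ÷ 1.333² = 0.7046
Step -1: 1.252 ÷ 1.333 = 0.9392
Step 0: 1.252em
Step 1: 1.252 × 1.333 = 1.6689
Step 2: 1.252 × 1.333² = 2.2247
Step 3: 1.252 × 1.333³ = 2.9655
Step 4: 1.252 × 1.333⁴ = 3.9530
Step 5: 1.252 × 1.333⁵ = 5.2693
Step 6: 1.252 × 1.333⁶ = 7.0240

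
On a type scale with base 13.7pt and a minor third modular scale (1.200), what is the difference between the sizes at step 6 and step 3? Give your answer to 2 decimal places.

Step 3: 13.7 × 1.200³ = 23.6736pt
Step 6: 13.7 × 1.200⁶ = 40.9080pt
Difference: 40.9080 − 23.6736 = 17.2344pt

17.23pt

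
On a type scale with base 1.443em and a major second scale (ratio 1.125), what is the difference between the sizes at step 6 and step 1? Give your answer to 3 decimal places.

Step 1: 1.443 × 1.125 = 1.62338em
Step 6: 1.443 × 1.125⁶ = 2.92537em
Difference: 2.92537 − 1.62338 = 1.30199em

1.302em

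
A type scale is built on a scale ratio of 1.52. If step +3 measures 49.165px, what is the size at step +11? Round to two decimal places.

The gap is 11 − (3) = 8 steps, so the factor is 1.52^8.
49.165 × 1.52⁸ = 49.165 × 28.49369 ≈ 1400.892

1400.89px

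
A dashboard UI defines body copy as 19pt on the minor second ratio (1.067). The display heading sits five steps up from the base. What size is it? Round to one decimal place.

26.3pt

19.0 × 1.067⁵ = 19.0 × 1.38300 ≈ 26.28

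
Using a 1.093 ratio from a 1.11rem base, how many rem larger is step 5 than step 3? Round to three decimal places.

0.282rem

Step 3: 1.11 × 1.093³ = 1.44938rem
Step 5: 1.11 × 1.093⁵ = 1.73151rem
Difference: 1.73151 − 1.44938 = 0.28213rem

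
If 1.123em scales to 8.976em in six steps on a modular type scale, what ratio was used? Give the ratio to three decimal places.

1.414

The ratio satisfies 1.123 × r⁶ = 8.976, so r = (8.976 / 1.123)^(1/6).
r = 7.9929^(1/6) ≈ 1.4140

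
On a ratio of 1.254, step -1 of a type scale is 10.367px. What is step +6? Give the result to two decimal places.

Moving from step -1 to step +6 is 7 steps up, so multiply by r⁷.
10.367 × 1.254⁷ = 10.367 × 4.87621 ≈ 50.552

50.55px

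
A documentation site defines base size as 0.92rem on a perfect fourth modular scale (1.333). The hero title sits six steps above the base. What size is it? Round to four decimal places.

0.92 × 1.333⁶ = 0.92 × 5.61023 ≈ 5.1614

5.1614rem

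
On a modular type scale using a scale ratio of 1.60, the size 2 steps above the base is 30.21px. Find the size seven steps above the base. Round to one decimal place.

316.8px

30.21 × 1.60⁵ = 30.21 × 10.48576 ≈ 316.775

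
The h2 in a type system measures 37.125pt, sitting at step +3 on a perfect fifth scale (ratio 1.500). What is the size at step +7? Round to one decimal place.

187.9pt

The gap is 7 − (3) = 4 steps, so the factor is 1.500^4.
37.125 × 1.500⁴ = 37.125 × 5.06250 ≈ 187.945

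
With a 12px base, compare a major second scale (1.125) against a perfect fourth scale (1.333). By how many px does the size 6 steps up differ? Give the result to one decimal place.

Major second: 12.0 × 1.125⁶ = 24.327px
Perfect fourth: 12.0 × 1.333⁶ = 67.323px
Difference: 67.323 − 24.327 = 42.996px

43.0px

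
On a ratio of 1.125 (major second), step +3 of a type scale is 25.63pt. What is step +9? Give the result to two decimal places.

51.96pt

25.63 × 1.125⁶ = 25.63 × 2.02729 ≈ 51.959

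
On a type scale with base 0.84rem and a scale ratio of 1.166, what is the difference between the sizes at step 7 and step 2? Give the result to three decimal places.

1.319rem

Step 2: 0.84 × 1.166² = 1.14203rem
Step 7: 0.84 × 1.166⁷ = 2.46133rem
Difference: 2.46133 − 1.14203 = 1.31930rem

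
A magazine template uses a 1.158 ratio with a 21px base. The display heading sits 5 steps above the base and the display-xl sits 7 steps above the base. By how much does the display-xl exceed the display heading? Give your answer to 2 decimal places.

Step 5: 21.0 × 1.158⁵ = 43.7282px
Step 7: 21.0 × 1.158⁷ = 58.6380px
Difference: 58.6380 − 43.7282 = 14.9098px

14.91px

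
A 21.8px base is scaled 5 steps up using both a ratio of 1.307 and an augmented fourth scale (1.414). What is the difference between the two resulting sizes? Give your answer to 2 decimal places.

At 1.307: 21.8 × 1.307⁵ = 83.1447px
Augmented fourth: 21.8 × 1.414⁵ = 123.2263px
Difference: 123.2263 − 83.1447 = 40.0816px

40.08px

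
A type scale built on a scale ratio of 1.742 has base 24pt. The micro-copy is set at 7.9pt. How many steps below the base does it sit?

2

1.742ⁿ = 24 / 7.9 = 3.0380
n = ln(3.0380) / ln(1.742) = 1.1112 / 0.5550 ≈ 2.00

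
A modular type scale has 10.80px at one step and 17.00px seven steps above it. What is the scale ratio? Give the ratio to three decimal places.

1.067

The ratio satisfies 10.80 × r⁷ = 17.00, so r = (17.00 / 10.80)^(1/7).
r = 1.5741^(1/7) ≈ 1.0670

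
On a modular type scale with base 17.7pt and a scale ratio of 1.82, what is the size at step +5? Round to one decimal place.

353.5pt

17.7 × 1.82⁵ = 17.7 × 19.96903 ≈ 353.45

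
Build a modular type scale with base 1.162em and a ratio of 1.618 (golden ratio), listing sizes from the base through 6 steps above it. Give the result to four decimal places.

Step 0: 1.162em
Step 1: 1.162 × 1.618 = 1.8801
Step 2: 1.162 × 1.618² = 3.0420
Step 3: 1.162 × 1.618³ = 4.9220
Step 4: 1.162 × 1.618⁴ = 7.9638
Step 5: 1.162 × 1.618⁵ = 12.8854
Step 6: 1.162 × 1.618⁶ = 20.8486

1.1620em, 1.8801em, 3.0420em, 4.9220em, 7.9638em, 12.8854em, 20.8486em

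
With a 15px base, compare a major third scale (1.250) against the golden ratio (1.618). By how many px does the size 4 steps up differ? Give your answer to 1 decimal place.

66.2px

Major third: 15.0 × 1.250⁴ = 36.621px
Golden ratio: 15.0 × 1.618⁴ = 102.803px
Difference: 102.803 − 36.621 = 66.182px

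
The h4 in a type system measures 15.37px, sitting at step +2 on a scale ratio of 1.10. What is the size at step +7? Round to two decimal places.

24.75px

Moving from step +2 to step +7 is 5 steps up, so multiply by r⁵.
15.37 × 1.10⁵ = 15.37 × 1.61051 ≈ 24.754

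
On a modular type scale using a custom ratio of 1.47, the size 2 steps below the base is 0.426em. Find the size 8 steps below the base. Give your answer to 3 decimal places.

0.042em

Moving from step -2 to step -8 is 6 steps down, so divide by r⁶.
0.426 ÷ 1.47⁶ = 0.426 ÷ 10.09030 ≈ 0.042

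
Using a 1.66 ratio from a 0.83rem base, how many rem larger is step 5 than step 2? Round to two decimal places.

Step 2: 0.83 × 1.66² = 2.2871rem
Step 5: 0.83 × 1.66⁵ = 10.4621rem
Difference: 10.4621 − 2.2871 = 8.1750rem

8.17rem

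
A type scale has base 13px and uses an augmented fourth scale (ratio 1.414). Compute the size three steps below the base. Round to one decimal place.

Every step multiplies by the scale ratio.
13.0 ÷ 1.414³ = 13.0 ÷ 2.82715 ≈ 4.60

4.6px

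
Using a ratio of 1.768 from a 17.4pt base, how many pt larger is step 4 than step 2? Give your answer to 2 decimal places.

Step 2: 17.4 × 1.768² = 54.3893pt
Step 4: 17.4 × 1.768⁴ = 170.0115pt
Difference: 170.0115 − 54.3893 = 115.6222pt

115.62pt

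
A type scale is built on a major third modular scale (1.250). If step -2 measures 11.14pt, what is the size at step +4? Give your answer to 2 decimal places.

42.50pt

11.14 × 1.250⁶ = 11.14 × 3.81470 ≈ 42.496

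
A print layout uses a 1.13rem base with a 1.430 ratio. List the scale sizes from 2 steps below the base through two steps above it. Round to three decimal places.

Step -2: 1.13 ÷ 1.430² = 0.553
Step -1: 1.13 ÷ 1.430 = 0.790
Step 0: 1.13rem
Step 1: 1.13 × 1.430 = 1.616
Step 2: 1.13 × 1.430² = 2.311

0.553rem, 0.790rem, 1.130rem, 1.616rem, 2.311rem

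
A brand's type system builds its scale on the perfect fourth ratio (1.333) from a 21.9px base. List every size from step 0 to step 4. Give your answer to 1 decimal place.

Step 0: 21.9px
Step 1: 21.9 × 1.333 = 29.2
Step 2: 21.9 × 1.333² = 38.9
Step 3: 21.9 × 1.333³ = 51.9
Step 4: 21.9 × 1.333⁴ = 69.1

21.9px, 29.2px, 38.9px, 51.9px, 69.1px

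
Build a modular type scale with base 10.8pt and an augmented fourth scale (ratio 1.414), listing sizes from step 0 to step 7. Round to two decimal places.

10.80pt, 15.27pt, 21.59pt, 30.53pt, 43.17pt, 61.05pt, 86.32pt, 122.06pt

Step 0: 10.8pt
Step 1: 10.8 × 1.414 = 15.27
Step 2: 10.8 × 1.414² = 21.59
Step 3: 10.8 × 1.414³ = 30.53
Step 4: 10.8 × 1.414⁴ = 43.17
Step 5: 10.8 × 1.414⁵ = 61.05
Step 6: 10.8 × 1.414⁶ = 86.32
Step 7: 10.8 × 1.414⁷ = 122.06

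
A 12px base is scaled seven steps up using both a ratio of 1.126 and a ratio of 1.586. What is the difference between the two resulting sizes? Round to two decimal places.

275.36px

At 1.126: 12.0 × 1.126⁷ = 27.5391px
At 1.586: 12.0 × 1.586⁷ = 302.9030px
Difference: 302.9030 − 27.5391 = 275.3639px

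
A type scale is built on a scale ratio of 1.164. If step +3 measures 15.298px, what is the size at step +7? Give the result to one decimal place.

The gap is 7 − (3) = 4 steps, so the factor is 1.164^4.
15.298 × 1.164⁴ = 15.298 × 1.83574 ≈ 28.083

28.1px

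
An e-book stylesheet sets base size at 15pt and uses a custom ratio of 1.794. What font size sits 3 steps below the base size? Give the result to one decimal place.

2.6pt

Every step multiplies by the scale ratio.
15.0 ÷ 1.794³ = 15.0 ÷ 5.77387 ≈ 2.60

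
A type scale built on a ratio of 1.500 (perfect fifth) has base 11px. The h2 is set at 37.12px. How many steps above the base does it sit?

1.500ⁿ = 37.12 / 11 = 3.3745
n = ln(3.3745) / ln(1.500) = 1.2163 / 0.4055 ≈ 3.00

3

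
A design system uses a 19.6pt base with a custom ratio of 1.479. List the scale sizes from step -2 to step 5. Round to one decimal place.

Step -2: 19.6 ÷ 1.479² = 9.0
Step -1: 19.6 ÷ 1.479 = 13.3
Step 0: 19.6pt
Step 1: 19.6 × 1.479 = 29.0
Step 2: 19.6 × 1.479² = 42.9
Step 3: 19.6 × 1.479³ = 63.4
Step 4: 19.6 × 1.479⁴ = 93.8
Step 5: 19.6 × 1.479⁵ = 138.7

9.0pt, 13.3pt, 19.6pt, 29.0pt, 42.9pt, 63.4pt, 93.8pt, 138.7pt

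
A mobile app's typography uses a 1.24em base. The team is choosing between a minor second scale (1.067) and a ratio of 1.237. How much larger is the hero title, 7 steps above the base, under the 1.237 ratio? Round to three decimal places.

Minor second: 1.24 × 1.067⁷ = 1.95242em
At 1.237: 1.24 × 1.237⁷ = 5.49553em
Difference: 5.49553 − 1.95242 = 3.54311em

3.543em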